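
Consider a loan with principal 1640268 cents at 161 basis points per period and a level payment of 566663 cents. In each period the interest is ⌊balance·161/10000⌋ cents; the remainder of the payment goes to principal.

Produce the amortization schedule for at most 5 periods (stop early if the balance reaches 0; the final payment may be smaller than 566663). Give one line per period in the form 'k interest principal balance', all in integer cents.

1. interest=⌊1640268·161/10000⌋=26408; principal=566663-26408=540255; balance=1640268-540255=1100013
2. interest=⌊1100013·161/10000⌋=17710; principal=566663-17710=548953; balance=1100013-548953=551060
3. interest=⌊551060·161/10000⌋=8872; principal=min(566663-8872,551060)=551060; balance=551060-551060=0

1 26408 540255 1100013
2 17710 548953 551060
3 8872 551060 0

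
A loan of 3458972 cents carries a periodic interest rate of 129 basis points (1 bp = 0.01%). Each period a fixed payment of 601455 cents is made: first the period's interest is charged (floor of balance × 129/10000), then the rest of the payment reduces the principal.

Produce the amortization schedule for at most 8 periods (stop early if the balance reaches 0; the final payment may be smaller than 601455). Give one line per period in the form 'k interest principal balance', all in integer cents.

1. interest=⌊3458972·129/10000⌋=44620; principal=601455-44620=556835; balance=3458972-556835=2902137
2. interest=⌊2902137·129/10000⌋=37437; principal=601455-37437=564018; balance=2902137-564018=2338119
3. interest=⌊2338119·129/10000⌋=30161; principal=601455-30161=571294; balance=2338119-571294=1766825
4. interest=⌊1766825·129/10000⌋=22792; principal=601455-22792=578663; balance=1766825-578663=1188162
5. interest=⌊1188162·129/10000⌋=15327; principal=601455-15327=586128; balance=1188162-586128=602034
6. interest=⌊602034·129/10000⌋=7766; principal=601455-7766=593689; balance=602034-593689=8345
7. interest=⌊8345·129/10000⌋=107; principal=min(601455-107,8345)=8345; balance=8345-8345=0

1 44620 556835 2902137
2 37437 564018 2338119
3 30161 571294 1766825
4 22792 578663 1188162
5 15327 586128 602034
6 7766 593689 8345
7 107 8345 0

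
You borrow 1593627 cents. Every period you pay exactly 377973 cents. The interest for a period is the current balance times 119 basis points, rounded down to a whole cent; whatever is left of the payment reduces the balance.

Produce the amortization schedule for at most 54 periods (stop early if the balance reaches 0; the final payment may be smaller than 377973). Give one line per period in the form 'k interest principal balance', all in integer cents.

1. interest=⌊1593627·119/10000⌋=18964; principal=377973-18964=359009; balance=1593627-359009=1234618
2. interest=⌊1234618·119/10000⌋=14691; principal=377973-14691=363282; balance=1234618-363282=871336
3. interest=⌊871336·119/10000⌋=10368; principal=377973-10368=367605; balance=871336-367605=503731
4. interest=⌊503731·119/10000⌋=5994; principal=377973-5994=371979; balance=503731-371979=131752
5. interest=⌊131752·119/10000⌋=1567; principal=min(377973-1567,131752)=131752; balance=131752-131752=0

1 18964 359009 1234618
2 14691 363282 871336
3 10368 367605 503731
4 5994 371979 131752
5 1567 131752 0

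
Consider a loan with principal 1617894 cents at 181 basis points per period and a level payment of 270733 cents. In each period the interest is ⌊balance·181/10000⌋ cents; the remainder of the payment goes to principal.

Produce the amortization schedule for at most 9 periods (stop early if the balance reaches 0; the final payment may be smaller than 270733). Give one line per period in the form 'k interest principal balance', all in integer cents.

1. interest=⌊1617894·181/10000⌋=29283; principal=270733-29283=241450; balance=1617894-241450=1376444
2. interest=⌊1376444·181/10000⌋=24913; principal=270733-24913=245820; balance=1376444-245820=1130624
3. interest=⌊1130624·181/10000⌋=20464; principal=270733-20464=250269; balance=1130624-250269=880355
4. interest=⌊880355·181/10000⌋=15934; principal=270733-15934=254799; balance=880355-254799=625556
5. interest=⌊625556·181/10000⌋=11322; principal=270733-11322=259411; balance=625556-259411=366145
6. interest=⌊366145·181/10000⌋=6627; principal=270733-6627=264106; balance=366145-264106=102039
7. interest=⌊102039·181/10000⌋=1846; principal=min(270733-1846,102039)=102039; balance=102039-102039=0

1 29283 241450 1376444
2 24913 245820 1130624
3 20464 250269 880355
4 15934 254799 625556
5 11322 259411 366145
6 6627 264106 102039
7 1846 102039 0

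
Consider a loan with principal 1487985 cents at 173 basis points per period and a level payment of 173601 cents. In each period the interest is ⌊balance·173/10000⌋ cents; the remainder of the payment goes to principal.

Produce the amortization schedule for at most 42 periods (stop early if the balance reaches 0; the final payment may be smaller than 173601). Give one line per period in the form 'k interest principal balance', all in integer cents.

1. interest=⌊1487985·173/10000⌋=25742; principal=173601-25742=147859; balance=1487985-147859=1340126
2. interest=⌊1340126·173/10000⌋=23184; principal=173601-23184=150417; balance=1340126-150417=1189709
3. interest=⌊1189709·173/10000⌋=20581; principal=173601-20581=153020; balance=1189709-153020=1036689
4. interest=⌊1036689·173/10000⌋=17934; principal=173601-17934=155667; balance=1036689-155667=881022
5. interest=⌊881022·173/10000⌋=15241; principal=173601-15241=158360; balance=881022-158360=722662
6. interest=⌊722662·173/10000⌋=12502; principal=173601-12502=161099; balance=722662-161099=561563
7. interest=⌊561563·173/10000⌋=9715; principal=173601-9715=163886; balance=561563-163886=397677
8. interest=⌊397677·173/10000⌋=6879; principal=173601-6879=166722; balance=397677-166722=230955
9. interest=⌊230955·173/10000⌋=3995; principal=173601-3995=169606; balance=230955-169606=61349
10. interest=⌊61349·173/10000⌋=1061; principal=min(173601-1061,61349)=61349; balance=61349-61349=0

1 25742 147859 1340126
2 23184 150417 1189709
3 20581 153020 1036689
4 17934 155667 881022
5 15241 158360 722662
6 12502 161099 561563
7 9715 163886 397677
8 6879 166722 230955
9 3995 169606 61349
10 1061 61349 0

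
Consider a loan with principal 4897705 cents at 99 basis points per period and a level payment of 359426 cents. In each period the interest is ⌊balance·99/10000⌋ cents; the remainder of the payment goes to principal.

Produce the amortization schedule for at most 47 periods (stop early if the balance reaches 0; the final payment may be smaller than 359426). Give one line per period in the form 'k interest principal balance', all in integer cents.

1. interest=⌊4897705·99/10000⌋=48487; principal=359426-48487=310939; balance=4897705-310939=4586766
2. interest=⌊4586766·99/10000⌋=45408; principal=359426-45408=314018; balance=4586766-314018=4272748
3. interest=⌊4272748·99/10000⌋=42300; principal=359426-42300=317126; balance=4272748-317126=3955622
4. interest=⌊3955622·99/10000⌋=39160; principal=359426-39160=320266; balance=3955622-320266=3635356
5. interest=⌊3635356·99/10000⌋=35990; principal=359426-35990=323436; balance=3635356-323436=3311920
6. interest=⌊3311920·99/10000⌋=32788; principal=359426-32788=326638; balance=3311920-326638=2985282
7. interest=⌊2985282·99/10000⌋=29554; principal=359426-29554=329872; balance=2985282-329872=2655410
8. interest=⌊2655410·99/10000⌋=26288; principal=359426-26288=333138; balance=2655410-333138=2322272
9. interest=⌊2322272·99/10000⌋=22990; principal=359426-22990=336436; balance=2322272-336436=1985836
10. interest=⌊1985836·99/10000⌋=19659; principal=359426-19659=339767; balance=1985836-339767=1646069
11. interest=⌊1646069·99/10000⌋=16296; principal=359426-16296=343130; balance=1646069-343130=1302939
12. interest=⌊1302939·99/10000⌋=12899; principal=359426-12899=346527; balance=1302939-346527=956412
13. interest=⌊956412·99/10000⌋=9468; principal=359426-9468=349958; balance=956412-349958=606454
14. interest=⌊606454·99/10000⌋=6003; principal=359426-6003=353423; balance=606454-353423=253031
15. interest=⌊253031·99/10000⌋=2505; principal=min(359426-2505,253031)=253031; balance=253031-253031=0

1 48487 310939 4586766
2 45408 314018 4272748
3 42300 317126 3955622
4 39160 320266 3635356
5 35990 323436 3311920
6 32788 326638 2985282
7 29554 329872 2655410
8 26288 333138 2322272
9 22990 336436 1985836
10 19659 339767 1646069
11 16296 343130 1302939
12 12899 346527 956412
13 9468 349958 606454
14 6003 353423 253031
15 2505 253031 0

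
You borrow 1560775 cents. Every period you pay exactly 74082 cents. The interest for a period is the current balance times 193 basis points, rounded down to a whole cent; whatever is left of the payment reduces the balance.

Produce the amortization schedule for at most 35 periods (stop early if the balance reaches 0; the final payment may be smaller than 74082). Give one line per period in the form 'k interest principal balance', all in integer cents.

1 30122 43960 1516815
2 29274 44808 1472007
3 28409 45673 1426334
4 27528 46554 1379780
5 26629 47453 1332327
6 25713 48369 1283958
7 24780 49302 1234656
8 23828 50254 1184402
9 22858 51224 1133178
10 21870 52212 1080966
11 20862 53220 1027746
12 19835 54247 973499
13 18788 55294 918205
14 17721 56361 861844
15 16633 57449 804395
16 15524 58558 745837
17 14394 59688 686149
18 13242 60840 625309
19 12068 62014 563295
20 10871 63211 500084
21 9651 64431 435653
22 8408 65674 369979
23 7140 66942 303037
24 5848 68234 234803
25 4531 69551 165252
26 3189 70893 94359
27 1821 72261 22098
28 426 22098 0

1. interest=⌊1560775·193/10000⌋=30122; principal=74082-30122=43960; balance=1560775-43960=1516815
2. interest=⌊1516815·193/10000⌋=29274; principal=74082-29274=44808; balance=1516815-44808=1472007
3. interest=⌊1472007·193/10000⌋=28409; principal=74082-28409=45673; balance=1472007-45673=1426334
4. interest=⌊1426334·193/10000⌋=27528; principal=74082-27528=46554; balance=1426334-46554=1379780
5. interest=⌊1379780·193/10000⌋=26629; principal=74082-26629=47453; balance=1379780-47453=1332327
6. interest=⌊1332327·193/10000⌋=25713; principal=74082-25713=48369; balance=1332327-48369=1283958
7. interest=⌊1283958·193/10000⌋=24780; principal=74082-24780=49302; balance=1283958-49302=1234656
8. interest=⌊1234656·193/10000⌋=23828; principal=74082-23828=50254; balance=1234656-50254=1184402
9. interest=⌊1184402·193/10000⌋=22858; principal=74082-22858=51224; balance=1184402-51224=1133178
10. interest=⌊1133178·193/10000⌋=21870; principal=74082-21870=52212; balance=1133178-52212=1080966
11. interest=⌊1080966·193/10000⌋=20862; principal=74082-20862=53220; balance=1080966-53220=1027746
12. interest=⌊1027746·193/10000⌋=19835; principal=74082-19835=54247; balance=1027746-54247=973499
13. interest=⌊973499·193/10000⌋=18788; principal=74082-18788=55294; balance=973499-55294=918205
14. interest=⌊918205·193/10000⌋=17721; principal=74082-17721=56361; balance=918205-56361=861844
15. interest=⌊861844·193/10000⌋=16633; principal=74082-16633=57449; balance=861844-57449=804395
16. interest=⌊804395·193/10000⌋=15524; principal=74082-15524=58558; balance=804395-58558=745837
17. interest=⌊745837·193/10000⌋=14394; principal=74082-14394=59688; balance=745837-59688=686149
18. interest=⌊686149·193/10000⌋=13242; principal=74082-13242=60840; balance=686149-60840=625309
19. interest=⌊625309·193/10000⌋=12068; principal=74082-12068=62014; balance=625309-62014=563295
20. interest=⌊563295·193/10000⌋=10871; principal=74082-10871=63211; balance=563295-63211=500084
21. interest=⌊500084·193/10000⌋=9651; principal=74082-9651=64431; balance=500084-64431=435653
22. interest=⌊435653·193/10000⌋=8408; principal=74082-8408=65674; balance=435653-65674=369979
23. interest=⌊369979·193/10000⌋=7140; principal=74082-7140=66942; balance=369979-66942=303037
24. interest=⌊303037·193/10000⌋=5848; principal=74082-5848=68234; balance=303037-68234=234803
25. interest=⌊234803·193/10000⌋=4531; principal=74082-4531=69551; balance=234803-69551=165252
26. interest=⌊165252·193/10000⌋=3189; principal=74082-3189=70893; balance=165252-70893=94359
27. interest=⌊94359·193/10000⌋=1821; principal=74082-1821=72261; balance=94359-72261=22098
28. interest=⌊22098·193/10000⌋=426; principal=min(74082-426,22098)=22098; balance=22098-22098=0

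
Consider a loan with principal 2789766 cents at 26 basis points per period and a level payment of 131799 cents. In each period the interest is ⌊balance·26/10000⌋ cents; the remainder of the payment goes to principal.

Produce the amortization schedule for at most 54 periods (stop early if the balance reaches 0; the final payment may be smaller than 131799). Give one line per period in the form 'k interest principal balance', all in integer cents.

1 7253 124546 2665220
2 6929 124870 2540350
3 6604 125195 2415155
4 6279 125520 2289635
5 5953 125846 2163789
6 5625 126174 2037615
7 5297 126502 1911113
8 4968 126831 1784282
9 4639 127160 1657122
10 4308 127491 1529631
11 3977 127822 1401809
12 3644 128155 1273654
13 3311 128488 1145166
14 2977 128822 1016344
15 2642 129157 887187
16 2306 129493 757694
17 1970 129829 627865
18 1632 130167 497698
19 1294 130505 367193
20 954 130845 236348
21 614 131185 105163
22 273 105163 0

1. interest=⌊2789766·26/10000⌋=7253; principal=131799-7253=124546; balance=2789766-124546=2665220
2. interest=⌊2665220·26/10000⌋=6929; principal=131799-6929=124870; balance=2665220-124870=2540350
3. interest=⌊2540350·26/10000⌋=6604; principal=131799-6604=125195; balance=2540350-125195=2415155
4. interest=⌊2415155·26/10000⌋=6279; principal=131799-6279=125520; balance=2415155-125520=2289635
5. interest=⌊2289635·26/10000⌋=5953; principal=131799-5953=125846; balance=2289635-125846=2163789
6. interest=⌊2163789·26/10000⌋=5625; principal=131799-5625=126174; balance=2163789-126174=2037615
7. interest=⌊2037615·26/10000⌋=5297; principal=131799-5297=126502; balance=2037615-126502=1911113
8. interest=⌊1911113·26/10000⌋=4968; principal=131799-4968=126831; balance=1911113-126831=1784282
9. interest=⌊1784282·26/10000⌋=4639; principal=131799-4639=127160; balance=1784282-127160=1657122
10. interest=⌊1657122·26/10000⌋=4308; principal=131799-4308=127491; balance=1657122-127491=1529631
11. interest=⌊1529631·26/10000⌋=3977; principal=131799-3977=127822; balance=1529631-127822=1401809
12. interest=⌊1401809·26/10000⌋=3644; principal=131799-3644=128155; balance=1401809-128155=1273654
13. interest=⌊1273654·26/10000⌋=3311; principal=131799-3311=128488; balance=1273654-128488=1145166
14. interest=⌊1145166·26/10000⌋=2977; principal=131799-2977=128822; balance=1145166-128822=1016344
15. interest=⌊1016344·26/10000⌋=2642; principal=131799-2642=129157; balance=1016344-129157=887187
16. interest=⌊887187·26/10000⌋=2306; principal=131799-2306=129493; balance=887187-129493=757694
17. interest=⌊757694·26/10000⌋=1970; principal=131799-1970=129829; balance=757694-129829=627865
18. interest=⌊627865·26/10000⌋=1632; principal=131799-1632=130167; balance=627865-130167=497698
19. interest=⌊497698·26/10000⌋=1294; principal=131799-1294=130505; balance=497698-130505=367193
20. interest=⌊367193·26/10000⌋=954; principal=131799-954=130845; balance=367193-130845=236348
21. interest=⌊236348·26/10000⌋=614; principal=131799-614=131185; balance=236348-131185=105163
22. interest=⌊105163·26/10000⌋=273; principal=min(131799-273,105163)=105163; balance=105163-105163=0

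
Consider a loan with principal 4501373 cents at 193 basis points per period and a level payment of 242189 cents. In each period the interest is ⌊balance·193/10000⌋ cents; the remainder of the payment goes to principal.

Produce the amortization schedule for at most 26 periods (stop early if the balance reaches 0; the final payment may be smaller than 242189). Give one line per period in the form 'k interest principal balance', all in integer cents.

1. interest=⌊4501373·193/10000⌋=86876; principal=242189-86876=155313; balance=4501373-155313=4346060
2. interest=⌊4346060·193/10000⌋=83878; principal=242189-83878=158311; balance=4346060-158311=4187749
3. interest=⌊4187749·193/10000⌋=80823; principal=242189-80823=161366; balance=4187749-161366=4026383
4. interest=⌊4026383·193/10000⌋=77709; principal=242189-77709=164480; balance=4026383-164480=3861903
5. interest=⌊3861903·193/10000⌋=74534; principal=242189-74534=167655; balance=3861903-167655=3694248
6. interest=⌊3694248·193/10000⌋=71298; principal=242189-71298=170891; balance=3694248-170891=3523357
7. interest=⌊3523357·193/10000⌋=68000; principal=242189-68000=174189; balance=3523357-174189=3349168
8. interest=⌊3349168·193/10000⌋=64638; principal=242189-64638=177551; balance=3349168-177551=3171617
9. interest=⌊3171617·193/10000⌋=61212; principal=242189-61212=180977; balance=3171617-180977=2990640
10. interest=⌊2990640·193/10000⌋=57719; principal=242189-57719=184470; balance=2990640-184470=2806170
11. interest=⌊2806170·193/10000⌋=54159; principal=242189-54159=188030; balance=2806170-188030=2618140
12. interest=⌊2618140·193/10000⌋=50530; principal=242189-50530=191659; balance=2618140-191659=2426481
13. interest=⌊2426481·193/10000⌋=46831; principal=242189-46831=195358; balance=2426481-195358=2231123
14. interest=⌊2231123·193/10000⌋=43060; principal=242189-43060=199129; balance=2231123-199129=2031994
15. interest=⌊2031994·193/10000⌋=39217; principal=242189-39217=202972; balance=2031994-202972=1829022
16. interest=⌊1829022·193/10000⌋=35300; principal=242189-35300=206889; balance=1829022-206889=1622133
17. interest=⌊1622133·193/10000⌋=31307; principal=242189-31307=210882; balance=1622133-210882=1411251
18. interest=⌊1411251·193/10000⌋=27237; principal=242189-27237=214952; balance=1411251-214952=1196299
19. interest=⌊1196299·193/10000⌋=23088; principal=242189-23088=219101; balance=1196299-219101=977198
20. interest=⌊977198·193/10000⌋=18859; principal=242189-18859=223330; balance=977198-223330=753868
21. interest=⌊753868·193/10000⌋=14549; principal=242189-14549=227640; balance=753868-227640=526228
22. interest=⌊526228·193/10000⌋=10156; principal=242189-10156=232033; balance=526228-232033=294195
23. interest=⌊294195·193/10000⌋=5677; principal=242189-5677=236512; balance=294195-236512=57683
24. interest=⌊57683·193/10000⌋=1113; principal=min(242189-1113,57683)=57683; balance=57683-57683=0

1 86876 155313 4346060
2 83878 158311 4187749
3 80823 161366 4026383
4 77709 164480 3861903
5 74534 167655 3694248
6 71298 170891 3523357
7 68000 174189 3349168
8 64638 177551 3171617
9 61212 180977 2990640
10 57719 184470 2806170
11 54159 188030 2618140
12 50530 191659 2426481
13 46831 195358 2231123
14 43060 199129 2031994
15 39217 202972 1829022
16 35300 206889 1622133
17 31307 210882 1411251
18 27237 214952 1196299
19 23088 219101 977198
20 18859 223330 753868
21 14549 227640 526228
22 10156 232033 294195
23 5677 236512 57683
24 1113 57683 0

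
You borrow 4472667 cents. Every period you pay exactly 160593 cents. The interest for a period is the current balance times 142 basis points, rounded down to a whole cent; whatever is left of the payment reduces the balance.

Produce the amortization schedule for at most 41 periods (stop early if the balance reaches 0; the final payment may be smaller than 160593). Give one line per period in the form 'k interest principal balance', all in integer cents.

1 63511 97082 4375585
2 62133 98460 4277125
3 60735 99858 4177267
4 59317 101276 4075991
5 57879 102714 3973277
6 56420 104173 3869104
7 54941 105652 3763452
8 53441 107152 3656300
9 51919 108674 3547626
10 50376 110217 3437409
11 48811 111782 3325627
12 47223 113370 3212257
13 45614 114979 3097278
14 43981 116612 2980666
15 42325 118268 2862398
16 40646 119947 2742451
17 38942 121651 2620800
18 37215 123378 2497422
19 35463 125130 2372292
20 33686 126907 2245385
21 31884 128709 2116676
22 30056 130537 1986139
23 28203 132390 1853749
24 26323 134270 1719479
25 24416 136177 1583302
26 22482 138111 1445191
27 20521 140072 1305119
28 18532 142061 1163058
29 16515 144078 1018980
30 14469 146124 872856
31 12394 148199 724657
32 10290 150303 574354
33 8155 152438 421916
34 5991 154602 267314
35 3795 156798 110516
36 1569 110516 0

1. interest=⌊4472667·142/10000⌋=63511; principal=160593-63511=97082; balance=4472667-97082=4375585
2. interest=⌊4375585·142/10000⌋=62133; principal=160593-62133=98460; balance=4375585-98460=4277125
3. interest=⌊4277125·142/10000⌋=60735; principal=160593-60735=99858; balance=4277125-99858=4177267
4. interest=⌊4177267·142/10000⌋=59317; principal=160593-59317=101276; balance=4177267-101276=4075991
5. interest=⌊4075991·142/10000⌋=57879; principal=160593-57879=102714; balance=4075991-102714=3973277
6. interest=⌊3973277·142/10000⌋=56420; principal=160593-56420=104173; balance=3973277-104173=3869104
7. interest=⌊3869104·142/10000⌋=54941; principal=160593-54941=105652; balance=3869104-105652=3763452
8. interest=⌊3763452·142/10000⌋=53441; principal=160593-53441=107152; balance=3763452-107152=3656300
9. interest=⌊3656300·142/10000⌋=51919; principal=160593-51919=108674; balance=3656300-108674=3547626
10. interest=⌊3547626·142/10000⌋=50376; principal=160593-50376=110217; balance=3547626-110217=3437409
11. interest=⌊3437409·142/10000⌋=48811; principal=160593-48811=111782; balance=3437409-111782=3325627
12. interest=⌊3325627·142/10000⌋=47223; principal=160593-47223=113370; balance=3325627-113370=3212257
13. interest=⌊3212257·142/10000⌋=45614; principal=160593-45614=114979; balance=3212257-114979=3097278
14. interest=⌊3097278·142/10000⌋=43981; principal=160593-43981=116612; balance=3097278-116612=2980666
15. interest=⌊2980666·142/10000⌋=42325; principal=160593-42325=118268; balance=2980666-118268=2862398
16. interest=⌊2862398·142/10000⌋=40646; principal=160593-40646=119947; balance=2862398-119947=2742451
17. interest=⌊2742451·142/10000⌋=38942; principal=160593-38942=121651; balance=2742451-121651=2620800
18. interest=⌊2620800·142/10000⌋=37215; principal=160593-37215=123378; balance=2620800-123378=2497422
19. interest=⌊2497422·142/10000⌋=35463; principal=160593-35463=125130; balance=2497422-125130=2372292
20. interest=⌊2372292·142/10000⌋=33686; principal=160593-33686=126907; balance=2372292-126907=2245385
21. interest=⌊2245385·142/10000⌋=31884; principal=160593-31884=128709; balance=2245385-128709=2116676
22. interest=⌊2116676·142/10000⌋=30056; principal=160593-30056=130537; balance=2116676-130537=1986139
23. interest=⌊1986139·142/10000⌋=28203; principal=160593-28203=132390; balance=1986139-132390=1853749
24. interest=⌊1853749·142/10000⌋=26323; principal=160593-26323=134270; balance=1853749-134270=1719479
25. interest=⌊1719479·142/10000⌋=24416; principal=160593-24416=136177; balance=1719479-136177=1583302
26. interest=⌊1583302·142/10000⌋=22482; principal=160593-22482=138111; balance=1583302-138111=1445191
27. interest=⌊1445191·142/10000⌋=20521; principal=160593-20521=140072; balance=1445191-140072=1305119
28. interest=⌊1305119·142/10000⌋=18532; principal=160593-18532=142061; balance=1305119-142061=1163058
29. interest=⌊1163058·142/10000⌋=16515; principal=160593-16515=144078; balance=1163058-144078=1018980
30. interest=⌊1018980·142/10000⌋=14469; principal=160593-14469=146124; balance=1018980-146124=872856
31. interest=⌊872856·142/10000⌋=12394; principal=160593-12394=148199; balance=872856-148199=724657
32. interest=⌊724657·142/10000⌋=10290; principal=160593-10290=150303; balance=724657-150303=574354
33. interest=⌊574354·142/10000⌋=8155; principal=160593-8155=152438; balance=574354-152438=421916
34. interest=⌊421916·142/10000⌋=5991; principal=160593-5991=154602; balance=421916-154602=267314
35. interest=⌊267314·142/10000⌋=3795; principal=160593-3795=156798; balance=267314-156798=110516
36. interest=⌊110516·142/10000⌋=1569; principal=min(160593-1569,110516)=110516; balance=110516-110516=0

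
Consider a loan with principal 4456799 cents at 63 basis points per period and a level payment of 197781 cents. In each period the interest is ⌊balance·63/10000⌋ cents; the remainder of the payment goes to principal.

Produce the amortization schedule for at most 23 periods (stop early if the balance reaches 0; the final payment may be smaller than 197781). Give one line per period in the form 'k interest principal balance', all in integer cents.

1. interest=⌊4456799·63/10000⌋=28077; principal=197781-28077=169704; balance=4456799-169704=4287095
2. interest=⌊4287095·63/10000⌋=27008; principal=197781-27008=170773; balance=4287095-170773=4116322
3. interest=⌊4116322·63/10000⌋=25932; principal=197781-25932=171849; balance=4116322-171849=3944473
4. interest=⌊3944473·63/10000⌋=24850; principal=197781-24850=172931; balance=3944473-172931=3771542
5. interest=⌊3771542·63/10000⌋=23760; principal=197781-23760=174021; balance=3771542-174021=3597521
6. interest=⌊3597521·63/10000⌋=22664; principal=197781-22664=175117; balance=3597521-175117=3422404
7. interest=⌊3422404·63/10000⌋=21561; principal=197781-21561=176220; balance=3422404-176220=3246184
8. interest=⌊3246184·63/10000⌋=20450; principal=197781-20450=177331; balance=3246184-177331=3068853
9. interest=⌊3068853·63/10000⌋=19333; principal=197781-19333=178448; balance=3068853-178448=2890405
10. interest=⌊2890405·63/10000⌋=18209; principal=197781-18209=179572; balance=2890405-179572=2710833
11. interest=⌊2710833·63/10000⌋=17078; principal=197781-17078=180703; balance=2710833-180703=2530130
12. interest=⌊2530130·63/10000⌋=15939; principal=197781-15939=181842; balance=2530130-181842=2348288
13. interest=⌊2348288·63/10000⌋=14794; principal=197781-14794=182987; balance=2348288-182987=2165301
14. interest=⌊2165301·63/10000⌋=13641; principal=197781-13641=184140; balance=2165301-184140=1981161
15. interest=⌊1981161·63/10000⌋=12481; principal=197781-12481=185300; balance=1981161-185300=1795861
16. interest=⌊1795861·63/10000⌋=11313; principal=197781-11313=186468; balance=1795861-186468=1609393
17. interest=⌊1609393·63/10000⌋=10139; principal=197781-10139=187642; balance=1609393-187642=1421751
18. interest=⌊1421751·63/10000⌋=8957; principal=197781-8957=188824; balance=1421751-188824=1232927
19. interest=⌊1232927·63/10000⌋=7767; principal=197781-7767=190014; balance=1232927-190014=1042913
20. interest=⌊1042913·63/10000⌋=6570; principal=197781-6570=191211; balance=1042913-191211=851702
21. interest=⌊851702·63/10000⌋=5365; principal=197781-5365=192416; balance=851702-192416=659286
22. interest=⌊659286·63/10000⌋=4153; principal=197781-4153=193628; balance=659286-193628=465658
23. interest=⌊465658·63/10000⌋=2933; principal=197781-2933=194848; balance=465658-194848=270810

1 28077 169704 4287095
2 27008 170773 4116322
3 25932 171849 3944473
4 24850 172931 3771542
5 23760 174021 3597521
6 22664 175117 3422404
7 21561 176220 3246184
8 20450 177331 3068853
9 19333 178448 2890405
10 18209 179572 2710833
11 17078 180703 2530130
12 15939 181842 2348288
13 14794 182987 2165301
14 13641 184140 1981161
15 12481 185300 1795861
16 11313 186468 1609393
17 10139 187642 1421751
18 8957 188824 1232927
19 7767 190014 1042913
20 6570 191211 851702
21 5365 192416 659286
22 4153 193628 465658
23 2933 194848 270810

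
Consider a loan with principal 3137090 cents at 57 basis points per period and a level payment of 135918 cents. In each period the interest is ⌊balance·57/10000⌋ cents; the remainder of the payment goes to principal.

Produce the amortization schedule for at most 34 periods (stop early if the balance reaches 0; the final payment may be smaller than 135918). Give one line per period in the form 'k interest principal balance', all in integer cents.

1 17881 118037 3019053
2 17208 118710 2900343
3 16531 119387 2780956
4 15851 120067 2660889
5 15167 120751 2540138
6 14478 121440 2418698
7 13786 122132 2296566
8 13090 122828 2173738
9 12390 123528 2050210
10 11686 124232 1925978
11 10978 124940 1801038
12 10265 125653 1675385
13 9549 126369 1549016
14 8829 127089 1421927
15 8104 127814 1294113
16 7376 128542 1165571
17 6643 129275 1036296
18 5906 130012 906284
19 5165 130753 775531
20 4420 131498 644033
21 3670 132248 511785
22 2917 133001 378784
23 2159 133759 245025
24 1396 134522 110503
25 629 110503 0

1. interest=⌊3137090·57/10000⌋=17881; principal=135918-17881=118037; balance=3137090-118037=3019053
2. interest=⌊3019053·57/10000⌋=17208; principal=135918-17208=118710; balance=3019053-118710=2900343
3. interest=⌊2900343·57/10000⌋=16531; principal=135918-16531=119387; balance=2900343-119387=2780956
4. interest=⌊2780956·57/10000⌋=15851; principal=135918-15851=120067; balance=2780956-120067=2660889
5. interest=⌊2660889·57/10000⌋=15167; principal=135918-15167=120751; balance=2660889-120751=2540138
6. interest=⌊2540138·57/10000⌋=14478; principal=135918-14478=121440; balance=2540138-121440=2418698
7. interest=⌊2418698·57/10000⌋=13786; principal=135918-13786=122132; balance=2418698-122132=2296566
8. interest=⌊2296566·57/10000⌋=13090; principal=135918-13090=122828; balance=2296566-122828=2173738
9. interest=⌊2173738·57/10000⌋=12390; principal=135918-12390=123528; balance=2173738-123528=2050210
10. interest=⌊2050210·57/10000⌋=11686; principal=135918-11686=124232; balance=2050210-124232=1925978
11. interest=⌊1925978·57/10000⌋=10978; principal=135918-10978=124940; balance=1925978-124940=1801038
12. interest=⌊1801038·57/10000⌋=10265; principal=135918-10265=125653; balance=1801038-125653=1675385
13. interest=⌊1675385·57/10000⌋=9549; principal=135918-9549=126369; balance=1675385-126369=1549016
14. interest=⌊1549016·57/10000⌋=8829; principal=135918-8829=127089; balance=1549016-127089=1421927
15. interest=⌊1421927·57/10000⌋=8104; principal=135918-8104=127814; balance=1421927-127814=1294113
16. interest=⌊1294113·57/10000⌋=7376; principal=135918-7376=128542; balance=1294113-128542=1165571
17. interest=⌊1165571·57/10000⌋=6643; principal=135918-6643=129275; balance=1165571-129275=1036296
18. interest=⌊1036296·57/10000⌋=5906; principal=135918-5906=130012; balance=1036296-130012=906284
19. interest=⌊906284·57/10000⌋=5165; principal=135918-5165=130753; balance=906284-130753=775531
20. interest=⌊775531·57/10000⌋=4420; principal=135918-4420=131498; balance=775531-131498=644033
21. interest=⌊644033·57/10000⌋=3670; principal=135918-3670=132248; balance=644033-132248=511785
22. interest=⌊511785·57/10000⌋=2917; principal=135918-2917=133001; balance=511785-133001=378784
23. interest=⌊378784·57/10000⌋=2159; principal=135918-2159=133759; balance=378784-133759=245025
24. interest=⌊245025·57/10000⌋=1396; principal=135918-1396=134522; balance=245025-134522=110503
25. interest=⌊110503·57/10000⌋=629; principal=min(135918-629,110503)=110503; balance=110503-110503=0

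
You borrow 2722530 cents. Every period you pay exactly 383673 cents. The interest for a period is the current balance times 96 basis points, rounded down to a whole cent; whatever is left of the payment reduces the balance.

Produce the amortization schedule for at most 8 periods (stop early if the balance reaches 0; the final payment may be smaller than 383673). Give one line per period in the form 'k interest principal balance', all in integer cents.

1. interest=⌊2722530·96/10000⌋=26136; principal=383673-26136=357537; balance=2722530-357537=2364993
2. interest=⌊2364993·96/10000⌋=22703; principal=383673-22703=360970; balance=2364993-360970=2004023
3. interest=⌊2004023·96/10000⌋=19238; principal=383673-19238=364435; balance=2004023-364435=1639588
4. interest=⌊1639588·96/10000⌋=15740; principal=383673-15740=367933; balance=1639588-367933=1271655
5. interest=⌊1271655·96/10000⌋=12207; principal=383673-12207=371466; balance=1271655-371466=900189
6. interest=⌊900189·96/10000⌋=8641; principal=383673-8641=375032; balance=900189-375032=525157
7. interest=⌊525157·96/10000⌋=5041; principal=383673-5041=378632; balance=525157-378632=146525
8. interest=⌊146525·96/10000⌋=1406; principal=min(383673-1406,146525)=146525; balance=146525-146525=0

1 26136 357537 2364993
2 22703 360970 2004023
3 19238 364435 1639588
4 15740 367933 1271655
5 12207 371466 900189
6 8641 375032 525157
7 5041 378632 146525
8 1406 146525 0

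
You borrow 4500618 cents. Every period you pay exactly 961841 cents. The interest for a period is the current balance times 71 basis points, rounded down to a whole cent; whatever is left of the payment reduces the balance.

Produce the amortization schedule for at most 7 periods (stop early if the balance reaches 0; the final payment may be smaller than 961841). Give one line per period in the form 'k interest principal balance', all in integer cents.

1. interest=⌊4500618·71/10000⌋=31954; principal=961841-31954=929887; balance=4500618-929887=3570731
2. interest=⌊3570731·71/10000⌋=25352; principal=961841-25352=936489; balance=3570731-936489=2634242
3. interest=⌊2634242·71/10000⌋=18703; principal=961841-18703=943138; balance=2634242-943138=1691104
4. interest=⌊1691104·71/10000⌋=12006; principal=961841-12006=949835; balance=1691104-949835=741269
5. interest=⌊741269·71/10000⌋=5263; principal=min(961841-5263,741269)=741269; balance=741269-741269=0

1 31954 929887 3570731
2 25352 936489 2634242
3 18703 943138 1691104
4 12006 949835 741269
5 5263 741269 0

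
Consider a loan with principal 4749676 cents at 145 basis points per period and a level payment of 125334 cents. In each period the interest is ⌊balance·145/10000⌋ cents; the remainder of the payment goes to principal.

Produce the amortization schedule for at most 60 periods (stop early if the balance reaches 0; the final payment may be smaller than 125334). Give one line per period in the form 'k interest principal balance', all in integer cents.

1. interest=⌊4749676·145/10000⌋=68870; principal=125334-68870=56464; balance=4749676-56464=4693212
2. interest=⌊4693212·145/10000⌋=68051; principal=125334-68051=57283; balance=4693212-57283=4635929
3. interest=⌊4635929·145/10000⌋=67220; principal=125334-67220=58114; balance=4635929-58114=4577815
4. interest=⌊4577815·145/10000⌋=66378; principal=125334-66378=58956; balance=4577815-58956=4518859
5. interest=⌊4518859·145/10000⌋=65523; principal=125334-65523=59811; balance=4518859-59811=4459048
6. interest=⌊4459048·145/10000⌋=64656; principal=125334-64656=60678; balance=4459048-60678=4398370
7. interest=⌊4398370·145/10000⌋=63776; principal=125334-63776=61558; balance=4398370-61558=4336812
8. interest=⌊4336812·145/10000⌋=62883; principal=125334-62883=62451; balance=4336812-62451=4274361
9. interest=⌊4274361·145/10000⌋=61978; principal=125334-61978=63356; balance=4274361-63356=4211005
10. interest=⌊4211005·145/10000⌋=61059; principal=125334-61059=64275; balance=4211005-64275=4146730
11. interest=⌊4146730·145/10000⌋=60127; principal=125334-60127=65207; balance=4146730-65207=4081523
12. interest=⌊4081523·145/10000⌋=59182; principal=125334-59182=66152; balance=4081523-66152=4015371
13. interest=⌊4015371·145/10000⌋=58222; principal=125334-58222=67112; balance=4015371-67112=3948259
14. interest=⌊3948259·145/10000⌋=57249; principal=125334-57249=68085; balance=3948259-68085=3880174
15. interest=⌊3880174·145/10000⌋=56262; principal=125334-56262=69072; balance=3880174-69072=3811102
16. interest=⌊3811102·145/10000⌋=55260; principal=125334-55260=70074; balance=3811102-70074=3741028
17. interest=⌊3741028·145/10000⌋=54244; principal=125334-54244=71090; balance=3741028-71090=3669938
18. interest=⌊3669938·145/10000⌋=53214; principal=125334-53214=72120; balance=3669938-72120=3597818
19. interest=⌊3597818·145/10000⌋=52168; principal=125334-52168=73166; balance=3597818-73166=3524652
20. interest=⌊3524652·145/10000⌋=51107; principal=125334-51107=74227; balance=3524652-74227=3450425
21. interest=⌊3450425·145/10000⌋=50031; principal=125334-50031=75303; balance=3450425-75303=3375122
22. interest=⌊3375122·145/10000⌋=48939; principal=125334-48939=76395; balance=3375122-76395=3298727
23. interest=⌊3298727·145/10000⌋=47831; principal=125334-47831=77503; balance=3298727-77503=3221224
24. interest=⌊3221224·145/10000⌋=46707; principal=125334-46707=78627; balance=3221224-78627=3142597
25. interest=⌊3142597·145/10000⌋=45567; principal=125334-45567=79767; balance=3142597-79767=3062830
26. interest=⌊3062830·145/10000⌋=44411; principal=125334-44411=80923; balance=3062830-80923=2981907
27. interest=⌊2981907·145/10000⌋=43237; principal=125334-43237=82097; balance=2981907-82097=2899810
28. interest=⌊2899810·145/10000⌋=42047; principal=125334-42047=83287; balance=2899810-83287=2816523
29. interest=⌊2816523·145/10000⌋=40839; principal=125334-40839=84495; balance=2816523-84495=2732028
30. interest=⌊2732028·145/10000⌋=39614; principal=125334-39614=85720; balance=2732028-85720=2646308
31. interest=⌊2646308·145/10000⌋=38371; principal=125334-38371=86963; balance=2646308-86963=2559345
32. interest=⌊2559345·145/10000⌋=37110; principal=125334-37110=88224; balance=2559345-88224=2471121
33. interest=⌊2471121·145/10000⌋=35831; principal=125334-35831=89503; balance=2471121-89503=2381618
34. interest=⌊2381618·145/10000⌋=34533; principal=125334-34533=90801; balance=2381618-90801=2290817
35. interest=⌊2290817·145/10000⌋=33216; principal=125334-33216=92118; balance=2290817-92118=2198699
36. interest=⌊2198699·145/10000⌋=31881; principal=125334-31881=93453; balance=2198699-93453=2105246
37. interest=⌊2105246·145/10000⌋=30526; principal=125334-30526=94808; balance=2105246-94808=2010438
38. interest=⌊2010438·145/10000⌋=29151; principal=125334-29151=96183; balance=2010438-96183=1914255
39. interest=⌊1914255·145/10000⌋=27756; principal=125334-27756=97578; balance=1914255-97578=1816677
40. interest=⌊1816677·145/10000⌋=26341; principal=125334-26341=98993; balance=1816677-98993=1717684
41. interest=⌊1717684·145/10000⌋=24906; principal=125334-24906=100428; balance=1717684-100428=1617256
42. interest=⌊1617256·145/10000⌋=23450; principal=125334-23450=101884; balance=1617256-101884=1515372
43. interest=⌊1515372·145/10000⌋=21972; principal=125334-21972=103362; balance=1515372-103362=1412010
44. interest=⌊1412010·145/10000⌋=20474; principal=125334-20474=104860; balance=1412010-104860=1307150
45. interest=⌊1307150·145/10000⌋=18953; principal=125334-18953=106381; balance=1307150-106381=1200769
46. interest=⌊1200769·145/10000⌋=17411; principal=125334-17411=107923; balance=1200769-107923=1092846
47. interest=⌊1092846·145/10000⌋=15846; principal=125334-15846=109488; balance=1092846-109488=983358
48. interest=⌊983358·145/10000⌋=14258; principal=125334-14258=111076; balance=983358-111076=872282
49. interest=⌊872282·145/10000⌋=12648; principal=125334-12648=112686; balance=872282-112686=759596
50. interest=⌊759596·145/10000⌋=11014; principal=125334-11014=114320; balance=759596-114320=645276
51. interest=⌊645276·145/10000⌋=9356; principal=125334-9356=115978; balance=645276-115978=529298
52. interest=⌊529298·145/10000⌋=7674; principal=125334-7674=117660; balance=529298-117660=411638
53. interest=⌊411638·145/10000⌋=5968; principal=125334-5968=119366; balance=411638-119366=292272
54. interest=⌊292272·145/10000⌋=4237; principal=125334-4237=121097; balance=292272-121097=171175
55. interest=⌊171175·145/10000⌋=2482; principal=125334-2482=122852; balance=171175-122852=48323
56. interest=⌊48323·145/10000⌋=700; principal=min(125334-700,48323)=48323; balance=48323-48323=0

1 68870 56464 4693212
2 68051 57283 4635929
3 67220 58114 4577815
4 66378 58956 4518859
5 65523 59811 4459048
6 64656 60678 4398370
7 63776 61558 4336812
8 62883 62451 4274361
9 61978 63356 4211005
10 61059 64275 4146730
11 60127 65207 4081523
12 59182 66152 4015371
13 58222 67112 3948259
14 57249 68085 3880174
15 56262 69072 3811102
16 55260 70074 3741028
17 54244 71090 3669938
18 53214 72120 3597818
19 52168 73166 3524652
20 51107 74227 3450425
21 50031 75303 3375122
22 48939 76395 3298727
23 47831 77503 3221224
24 46707 78627 3142597
25 45567 79767 3062830
26 44411 80923 2981907
27 43237 82097 2899810
28 42047 83287 2816523
29 40839 84495 2732028
30 39614 85720 2646308
31 38371 86963 2559345
32 37110 88224 2471121
33 35831 89503 2381618
34 34533 90801 2290817
35 33216 92118 2198699
36 31881 93453 2105246
37 30526 94808 2010438
38 29151 96183 1914255
39 27756 97578 1816677
40 26341 98993 1717684
41 24906 100428 1617256
42 23450 101884 1515372
43 21972 103362 1412010
44 20474 104860 1307150
45 18953 106381 1200769
46 17411 107923 1092846
47 15846 109488 983358
48 14258 111076 872282
49 12648 112686 759596
50 11014 114320 645276
51 9356 115978 529298
52 7674 117660 411638
53 5968 119366 292272
54 4237 121097 171175
55 2482 122852 48323
56 700 48323 0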